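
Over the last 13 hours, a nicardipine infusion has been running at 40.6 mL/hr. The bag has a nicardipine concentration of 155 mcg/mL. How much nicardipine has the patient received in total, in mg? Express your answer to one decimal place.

81.8 mg

Concentration = 155 mcg/mL = 0.155 mg/mL
Drug rate = 40.6 mL/hr × 0.155 mg/mL = 6.293 mg/hr
Total = 6.293 mg/hr × 13 hr = 81.809 mg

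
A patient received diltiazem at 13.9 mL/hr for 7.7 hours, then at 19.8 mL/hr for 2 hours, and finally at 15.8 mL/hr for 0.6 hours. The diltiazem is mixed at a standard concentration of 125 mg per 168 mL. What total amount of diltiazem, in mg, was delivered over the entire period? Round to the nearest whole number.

Concentration = 125 mg ÷ 168 mL = 0.7440476 mg/mL
Stage 1: 13.9 mL/hr × 7.7 hr = 107.03 mL → 107.03 mL × 0.7440476 mg/mL = 79.63542 mg
Stage 2: 19.8 mL/hr × 2 hr = 39.6 mL → 39.6 mL × 0.7440476 mg/mL = 29.46429 mg
Stage 3: 15.8 mL/hr × 0.6 hr = 9.48 mL → 9.48 mL × 0.7440476 mg/mL = 7.053571 mg
Total = 79.63542 + 29.46429 + 7.053571 = 116.1533 mg

116 mg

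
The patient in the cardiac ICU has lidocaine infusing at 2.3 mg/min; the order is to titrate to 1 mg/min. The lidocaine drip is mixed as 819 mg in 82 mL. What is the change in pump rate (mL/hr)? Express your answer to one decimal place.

At the current dose:
2.3 mg/min × 60 min/hr = 138 mg/hr
Concentration = 819 mg ÷ 82 mL = 9.987805 mg/mL
Rate = 138 mg/hr ÷ 9.987805 mg/mL = 13.81685 mL/hr
At the new dose:
1 mg/min × 60 min/hr = 60 mg/hr
Rate = 60 mg/hr ÷ 9.987805 mg/mL = 6.007326 mL/hr
Change = 6.007326 − 13.81685 = -7.809524 mL/hr → 7.809524 mL/hr decrease

7.8 mL/hr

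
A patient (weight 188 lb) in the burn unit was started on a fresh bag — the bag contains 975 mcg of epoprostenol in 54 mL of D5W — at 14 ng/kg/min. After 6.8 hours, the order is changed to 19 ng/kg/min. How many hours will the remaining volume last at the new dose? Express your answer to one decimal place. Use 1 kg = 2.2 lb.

Initial rate:
Weight = 188 lb ÷ 2.2 lb/kg = 85.45455 kg
Dose = 14 ng/kg/min × 85.45455 kg = 1196.364 ng/min
1196.364 ng/min × 60 min/hr = 71781.82 ng/hr
Concentration = 975 mcg ÷ 54 mL = 18.05556 mcg/mL = 18055.56 ng/mL
Rate = 71781.82 ng/hr ÷ 18055.56 ng/mL = 3.975608 mL/hr
Volume infused so far = 3.975608 mL/hr × 6.8 hr = 27.03414 mL
Volume remaining = 54 − 27.03414 = 26.96586 mL
New rate:
Dose = 19 ng/kg/min × 85.45455 kg = 1623.636 ng/min
1623.636 ng/min × 60 min/hr = 97418.18 ng/hr
Rate = 97418.18 ng/hr ÷ 18055.56 ng/mL = 5.395469 mL/hr
Time remaining = 26.96586 mL ÷ 5.395469 mL/hr = 4.997872 hr

5.0 hours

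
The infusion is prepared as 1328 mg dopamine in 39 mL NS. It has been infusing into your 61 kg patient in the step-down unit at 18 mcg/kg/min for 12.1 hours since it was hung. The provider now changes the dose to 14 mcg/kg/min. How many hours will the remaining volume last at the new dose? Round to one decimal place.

10.4 hours

Initial rate:
Dose = 18 mcg/kg/min × 61 kg = 1098 mcg/min
1098 mcg/min × 60 min/hr = 65880 mcg/hr
Concentration = 1328 mg ÷ 39 mL = 34.05128 mg/mL = 34051.28 mcg/mL
Rate = 65880 mcg/hr ÷ 34051.28 mcg/mL = 1.934729 mL/hr
Volume infused so far = 1.934729 mL/hr × 12.1 hr = 23.41022 mL
Volume remaining = 39 − 23.41022 = 15.58978 mL
New rate:
Dose = 14 mcg/kg/min × 61 kg = 854 mcg/min
854 mcg/min × 60 min/hr = 51240 mcg/hr
Rate = 51240 mcg/hr ÷ 34051.28 mcg/mL = 1.504789 mL/hr
Time remaining = 15.58978 mL ÷ 1.504789 mL/hr = 10.36011 hr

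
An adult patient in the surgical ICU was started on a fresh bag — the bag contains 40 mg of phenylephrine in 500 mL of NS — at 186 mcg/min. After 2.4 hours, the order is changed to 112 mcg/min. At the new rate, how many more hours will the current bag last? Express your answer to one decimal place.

Initial rate:
186 mcg/min × 60 min/hr = 11160 mcg/hr
Concentration = 40 mg ÷ 500 mL = 0.08 mg/mL = 80 mcg/mL
Rate = 11160 mcg/hr ÷ 80 mcg/mL = 139.5 mL/hr
Volume infused so far = 139.5 mL/hr × 2.4 hr = 334.8 mL
Volume remaining = 500 − 334.8 = 165.2 mL
New rate:
112 mcg/min × 60 min/hr = 6720 mcg/hr
Rate = 6720 mcg/hr ÷ 80 mcg/mL = 84 mL/hr
Time remaining = 165.2 mL ÷ 84 mL/hr = 1.966667 hr

2.0 hours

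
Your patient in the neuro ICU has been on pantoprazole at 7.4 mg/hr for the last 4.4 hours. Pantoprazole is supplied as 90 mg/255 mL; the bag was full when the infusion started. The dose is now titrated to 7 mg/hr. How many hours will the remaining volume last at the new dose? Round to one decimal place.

8.2 hours

Initial rate:
Concentration = 90 mg ÷ 255 mL = 0.3529412 mg/mL
Rate = 7.4 mg/hr ÷ 0.3529412 mg/mL = 20.96667 mL/hr
Volume infused so far = 20.96667 mL/hr × 4.4 hr = 92.25333 mL
Volume remaining = 255 − 92.25333 = 162.7467 mL
New rate:
Rate = 7 mg/hr ÷ 0.3529412 mg/mL = 19.83333 mL/hr
Time remaining = 162.7467 mL ÷ 19.83333 mL/hr = 8.205714 hr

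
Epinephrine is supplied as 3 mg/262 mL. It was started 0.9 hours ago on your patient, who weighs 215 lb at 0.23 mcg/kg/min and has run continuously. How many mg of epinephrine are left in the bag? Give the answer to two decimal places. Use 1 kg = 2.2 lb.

1.79 mg

Weight = 215 lb ÷ 2.2 lb/kg = 97.72727 kg
Dose = 0.23 mcg/kg/min × 97.72727 kg = 22.47727 mcg/min
22.47727 mcg/min × 60 min/hr = 1348.636 mcg/hr
Concentration = 3 mg ÷ 262 mL = 0.01145038 mg/mL = 11.45038 mcg/mL
Rate = 1348.636 mcg/hr ÷ 11.45038 mcg/mL = 117.7809 mL/hr
Volume infused = 117.7809 mL/hr × 0.9 hr = 106.0028 mL
Volume remaining = 262 − 106.0028 = 155.9972 mL
Drug remaining = 155.9972 mL × 11.45038 mcg/mL = 1786.227 mcg = 1.786227 mg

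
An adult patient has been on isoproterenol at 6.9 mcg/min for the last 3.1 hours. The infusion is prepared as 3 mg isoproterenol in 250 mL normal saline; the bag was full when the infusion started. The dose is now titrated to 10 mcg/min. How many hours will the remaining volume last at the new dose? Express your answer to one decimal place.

Initial rate:
6.9 mcg/min × 60 min/hr = 414 mcg/hr
Concentration = 3 mg ÷ 250 mL = 0.012 mg/mL = 12 mcg/mL
Rate = 414 mcg/hr ÷ 12 mcg/mL = 34.5 mL/hr
Volume infused so far = 34.5 mL/hr × 3.1 hr = 106.95 mL
Volume remaining = 250 − 106.95 = 143.05 mL
New rate:
10 mcg/min × 60 min/hr = 600 mcg/hr
Rate = 600 mcg/hr ÷ 12 mcg/mL = 50 mL/hr
Time remaining = 143.05 mL ÷ 50 mL/hr = 2.861 hr

2.9 hours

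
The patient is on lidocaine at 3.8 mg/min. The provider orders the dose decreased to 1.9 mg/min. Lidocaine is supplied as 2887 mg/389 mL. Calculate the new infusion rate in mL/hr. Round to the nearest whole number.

15 mL/hr

1.9 mg/min × 60 min/hr = 114 mg/hr
Concentration = 2887 mg ÷ 389 mL = 7.421594 mg/mL
Rate = 114 mg/hr ÷ 7.421594 mg/mL = 15.36058 mL/hr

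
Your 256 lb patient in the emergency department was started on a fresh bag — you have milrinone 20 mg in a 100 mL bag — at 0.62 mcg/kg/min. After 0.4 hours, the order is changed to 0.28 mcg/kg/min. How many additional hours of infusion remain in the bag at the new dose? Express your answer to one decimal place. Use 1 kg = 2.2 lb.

Initial rate:
Weight = 256 lb ÷ 2.2 lb/kg = 116.3636 kg
Dose = 0.62 mcg/kg/min × 116.3636 kg = 72.14545 mcg/min
72.14545 mcg/min × 60 min/hr = 4328.727 mcg/hr
Concentration = 20 mg ÷ 100 mL = 0.2 mg/mL = 200 mcg/mL
Rate = 4328.727 mcg/hr ÷ 200 mcg/mL = 21.64364 mL/hr
Volume infused so far = 21.64364 mL/hr × 0.4 hr = 8.657455 mL
Volume remaining = 100 − 8.657455 = 91.34255 mL
New rate:
Dose = 0.28 mcg/kg/min × 116.3636 kg = 32.58182 mcg/min
32.58182 mcg/min × 60 min/hr = 1954.909 mcg/hr
Rate = 1954.909 mcg/hr ÷ 200 mcg/mL = 9.774545 mL/hr
Time remaining = 91.34255 mL ÷ 9.774545 mL/hr = 9.34494 hr

9.3 hours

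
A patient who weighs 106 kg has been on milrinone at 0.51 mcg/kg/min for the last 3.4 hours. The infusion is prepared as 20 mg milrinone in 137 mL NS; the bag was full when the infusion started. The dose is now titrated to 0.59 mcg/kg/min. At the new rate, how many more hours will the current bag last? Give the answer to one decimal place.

Initial rate:
Dose = 0.51 mcg/kg/min × 106 kg = 54.06 mcg/min
54.06 mcg/min × 60 min/hr = 3243.6 mcg/hr
Concentration = 20 mg ÷ 137 mL = 0.1459854 mg/mL = 145.9854 mcg/mL
Rate = 3243.6 mcg/hr ÷ 145.9854 mcg/mL = 22.21866 mL/hr
Volume infused so far = 22.21866 mL/hr × 3.4 hr = 75.54344 mL
Volume remaining = 137 − 75.54344 = 61.45656 mL
New rate:
Dose = 0.59 mcg/kg/min × 106 kg = 62.54 mcg/min
62.54 mcg/min × 60 min/hr = 3752.4 mcg/hr
Rate = 3752.4 mcg/hr ÷ 145.9854 mcg/mL = 25.70394 mL/hr
Time remaining = 61.45656 mL ÷ 25.70394 mL/hr = 2.390939 hr

2.4 hours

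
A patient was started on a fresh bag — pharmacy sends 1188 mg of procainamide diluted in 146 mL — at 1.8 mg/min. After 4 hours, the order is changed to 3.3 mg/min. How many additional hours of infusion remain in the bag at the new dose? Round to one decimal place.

Initial rate:
1.8 mg/min × 60 min/hr = 108 mg/hr
Concentration = 1188 mg ÷ 146 mL = 8.136986 mg/mL
Rate = 108 mg/hr ÷ 8.136986 mg/mL = 13.27273 mL/hr
Volume infused so far = 13.27273 mL/hr × 4 hr = 53.09091 mL
Volume remaining = 146 − 53.09091 = 92.90909 mL
New rate:
3.3 mg/min × 60 min/hr = 198 mg/hr
Rate = 198 mg/hr ÷ 8.136986 mg/mL = 24.33333 mL/hr
Time remaining = 92.90909 mL ÷ 24.33333 mL/hr = 3.818182 hr

3.8 hours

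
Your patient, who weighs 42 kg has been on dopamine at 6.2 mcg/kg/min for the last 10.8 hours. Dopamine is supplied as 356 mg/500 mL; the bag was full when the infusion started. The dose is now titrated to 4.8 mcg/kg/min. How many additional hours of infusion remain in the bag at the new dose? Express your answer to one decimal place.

Initial rate:
Dose = 6.2 mcg/kg/min × 42 kg = 260.4 mcg/min
260.4 mcg/min × 60 min/hr = 15624 mcg/hr
Concentration = 356 mg ÷ 500 mL = 0.712 mg/mL = 712 mcg/mL
Rate = 15624 mcg/hr ÷ 712 mcg/mL = 21.94382 mL/hr
Volume infused so far = 21.94382 mL/hr × 10.8 hr = 236.9933 mL
Volume remaining = 500 − 236.9933 = 263.0067 mL
New rate:
Dose = 4.8 mcg/kg/min × 42 kg = 201.6 mcg/min
201.6 mcg/min × 60 min/hr = 12096 mcg/hr
Rate = 12096 mcg/hr ÷ 712 mcg/mL = 16.98876 mL/hr
Time remaining = 263.0067 mL ÷ 16.98876 mL/hr = 15.48122 hr

15.5 hours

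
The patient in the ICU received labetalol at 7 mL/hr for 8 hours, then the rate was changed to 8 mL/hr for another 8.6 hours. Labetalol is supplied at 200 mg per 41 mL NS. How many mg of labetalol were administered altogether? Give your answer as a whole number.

609 mg

Concentration = 200 mg ÷ 41 mL = 4.878049 mg/mL
Stage 1: 7 mL/hr × 8 hr = 56 mL → 56 mL × 4.878049 mg/mL = 273.1707 mg
Stage 2: 8 mL/hr × 8.6 hr = 68.8 mL → 68.8 mL × 4.878049 mg/mL = 335.6098 mg
Total = 273.1707 + 335.6098 = 608.7805 mg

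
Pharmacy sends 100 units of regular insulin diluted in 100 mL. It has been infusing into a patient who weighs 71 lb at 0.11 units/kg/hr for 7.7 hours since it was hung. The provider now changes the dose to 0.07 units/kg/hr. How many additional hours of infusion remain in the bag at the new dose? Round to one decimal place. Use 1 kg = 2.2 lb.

Initial rate:
Weight = 71 lb ÷ 2.2 lb/kg = 32.27273 kg
Dose = 0.11 units/kg/hr × 32.27273 kg = 3.55 units/hr
Concentration = 100 units ÷ 100 mL = 1 units/mL
Rate = 3.55 units/hr ÷ 1 units/mL = 3.55 mL/hr
Volume infused so far = 3.55 mL/hr × 7.7 hr = 27.335 mL
Volume remaining = 100 − 27.335 = 72.665 mL
New rate:
Dose = 0.07 units/kg/hr × 32.27273 kg = 2.259091 units/hr
Rate = 2.259091 units/hr ÷ 1 units/mL = 2.259091 mL/hr
Time remaining = 72.665 mL ÷ 2.259091 mL/hr = 32.16559 hr

32.2 hours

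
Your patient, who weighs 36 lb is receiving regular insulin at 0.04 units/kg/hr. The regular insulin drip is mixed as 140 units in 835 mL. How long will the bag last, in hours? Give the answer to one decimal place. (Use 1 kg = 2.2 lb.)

213.9 hours

Weight = 36 lb ÷ 2.2 lb/kg = 16.36364 kg
Dose = 0.04 units/kg/hr × 16.36364 kg = 0.6545455 units/hr
Concentration = 140 units ÷ 835 mL = 0.1676647 units/mL
Rate = 0.6545455 units/hr ÷ 0.1676647 units/mL = 3.903896 mL/hr
Duration = 835 mL ÷ 3.903896 mL/hr = 213.8889 hr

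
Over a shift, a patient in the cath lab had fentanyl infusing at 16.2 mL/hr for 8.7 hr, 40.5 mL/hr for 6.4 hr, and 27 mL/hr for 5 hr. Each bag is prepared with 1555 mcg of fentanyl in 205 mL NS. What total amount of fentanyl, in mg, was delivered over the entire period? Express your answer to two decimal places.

4.06 mg

Concentration = 1555 mcg ÷ 205 mL = 7.585366 mcg/mL
Stage 1: 16.2 mL/hr × 8.7 hr = 140.94 mL → 140.94 mL × 7.585366 mcg/mL = 1069.081 mcg
Stage 2: 40.5 mL/hr × 6.4 hr = 259.2 mL → 259.2 mL × 7.585366 mcg/mL = 1966.127 mcg
Stage 3: 27 mL/hr × 5 hr = 135 mL → 135 mL × 7.585366 mcg/mL = 1024.024 mcg
Total = 1069.081 + 1966.127 + 1024.024 = 4059.233 mcg = 4.059233 mg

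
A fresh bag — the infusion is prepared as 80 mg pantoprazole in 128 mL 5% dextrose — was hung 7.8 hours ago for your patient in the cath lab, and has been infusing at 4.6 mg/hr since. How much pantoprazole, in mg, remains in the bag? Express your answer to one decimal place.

Concentration = 80 mg ÷ 128 mL = 0.625 mg/mL
Rate = 4.6 mg/hr ÷ 0.625 mg/mL = 7.36 mL/hr
Volume infused = 7.36 mL/hr × 7.8 hr = 57.408 mL
Volume remaining = 128 − 57.408 = 70.592 mL
Drug remaining = 70.592 mL × 0.625 mg/mL = 44.12 mg

44.1 mg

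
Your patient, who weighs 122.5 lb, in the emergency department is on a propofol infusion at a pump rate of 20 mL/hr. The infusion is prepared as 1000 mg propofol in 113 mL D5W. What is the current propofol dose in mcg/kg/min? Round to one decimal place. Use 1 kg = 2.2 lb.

53.0 mcg/kg/min

Weight = 122.5 lb ÷ 2.2 lb/kg = 55.68182 kg
Concentration = 1000 mg ÷ 113 mL = 8.849558 mg/mL = 8849.558 mcg/mL
Drug rate = 20 mL/hr × 8849.558 mcg/mL = 176991.2 mcg/hr
176991.2 mcg/hr ÷ 60 min/hr = 2949.853 mcg/min
2949.853 mcg/min ÷ 55.68182 kg = 52.97694 mcg/kg/min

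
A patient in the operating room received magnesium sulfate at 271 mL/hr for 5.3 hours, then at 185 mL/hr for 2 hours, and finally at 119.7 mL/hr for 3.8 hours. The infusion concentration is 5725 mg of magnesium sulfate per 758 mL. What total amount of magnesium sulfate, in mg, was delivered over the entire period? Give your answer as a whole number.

17078 mg

Concentration = 5725 mg ÷ 758 mL = 7.55277 mg/mL
Stage 1: 271 mL/hr × 5.3 hr = 1436.3 mL → 1436.3 mL × 7.55277 mg/mL = 10848.04 mg
Stage 2: 185 mL/hr × 2 hr = 370 mL → 370 mL × 7.55277 mg/mL = 2794.525 mg
Stage 3: 119.7 mL/hr × 3.8 hr = 454.86 mL → 454.86 mL × 7.55277 mg/mL = 3435.453 mg
Total = 10848.04 + 2794.525 + 3435.453 = 17078.02 mg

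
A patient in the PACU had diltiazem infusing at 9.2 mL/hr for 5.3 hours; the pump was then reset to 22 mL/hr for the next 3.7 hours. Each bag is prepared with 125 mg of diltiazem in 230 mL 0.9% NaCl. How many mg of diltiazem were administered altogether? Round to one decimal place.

Concentration = 125 mg ÷ 230 mL = 0.5434783 mg/mL
Stage 1: 9.2 mL/hr × 5.3 hr = 48.76 mL → 48.76 mL × 0.5434783 mg/mL = 26.5 mg
Stage 2: 22 mL/hr × 3.7 hr = 81.4 mL → 81.4 mL × 0.5434783 mg/mL = 44.23913 mg
Total = 26.5 + 44.23913 = 70.73913 mg

70.7 mg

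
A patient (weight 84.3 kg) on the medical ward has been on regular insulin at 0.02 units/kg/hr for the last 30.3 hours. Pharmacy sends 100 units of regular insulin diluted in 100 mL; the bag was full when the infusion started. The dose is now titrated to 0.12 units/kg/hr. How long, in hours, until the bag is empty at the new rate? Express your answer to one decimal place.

4.8 hours

Initial rate:
Dose = 0.02 units/kg/hr × 84.3 kg = 1.686 units/hr
Concentration = 100 units ÷ 100 mL = 1 units/mL
Rate = 1.686 units/hr ÷ 1 units/mL = 1.686 mL/hr
Volume infused so far = 1.686 mL/hr × 30.3 hr = 51.0858 mL
Volume remaining = 100 − 51.0858 = 48.9142 mL
New rate:
Dose = 0.12 units/kg/hr × 84.3 kg = 10.116 units/hr
Rate = 10.116 units/hr ÷ 1 units/mL = 10.116 mL/hr
Time remaining = 48.9142 mL ÷ 10.116 mL/hr = 4.83533 hr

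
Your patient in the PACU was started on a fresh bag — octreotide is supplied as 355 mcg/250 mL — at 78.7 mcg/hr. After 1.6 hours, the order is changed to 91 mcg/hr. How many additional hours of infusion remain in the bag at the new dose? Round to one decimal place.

Initial rate:
Concentration = 355 mcg ÷ 250 mL = 1.42 mcg/mL
Rate = 78.7 mcg/hr ÷ 1.42 mcg/mL = 55.42254 mL/hr
Volume infused so far = 55.42254 mL/hr × 1.6 hr = 88.67606 mL
Volume remaining = 250 − 88.67606 = 161.3239 mL
New rate:
Rate = 91 mcg/hr ÷ 1.42 mcg/mL = 64.08451 mL/hr
Time remaining = 161.3239 mL ÷ 64.08451 mL/hr = 2.517363 hr

2.5 hours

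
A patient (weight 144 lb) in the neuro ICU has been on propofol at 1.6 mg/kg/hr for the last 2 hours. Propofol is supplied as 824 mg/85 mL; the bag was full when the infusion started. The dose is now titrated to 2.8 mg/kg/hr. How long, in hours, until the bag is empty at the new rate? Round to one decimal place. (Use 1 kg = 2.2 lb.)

3.4 hours

Initial rate:
Weight = 144 lb ÷ 2.2 lb/kg = 65.45455 kg
Dose = 1.6 mg/kg/hr × 65.45455 kg = 104.7273 mg/hr
Concentration = 824 mg ÷ 85 mL = 9.694118 mg/mL
Rate = 104.7273 mg/hr ÷ 9.694118 mg/mL = 10.80318 mL/hr
Volume infused so far = 10.80318 mL/hr × 2 hr = 21.60635 mL
Volume remaining = 85 − 21.60635 = 63.39365 mL
New rate:
Dose = 2.8 mg/kg/hr × 65.45455 kg = 183.2727 mg/hr
Rate = 183.2727 mg/hr ÷ 9.694118 mg/mL = 18.90556 mL/hr
Time remaining = 63.39365 mL ÷ 18.90556 mL/hr = 3.353175 hr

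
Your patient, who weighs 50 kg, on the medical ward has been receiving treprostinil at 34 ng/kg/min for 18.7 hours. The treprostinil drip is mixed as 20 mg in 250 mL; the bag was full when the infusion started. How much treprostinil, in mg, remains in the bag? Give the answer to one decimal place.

18.1 mg

Dose = 34 ng/kg/min × 50 kg = 1700 ng/min
1700 ng/min × 60 min/hr = 102000 ng/hr
Concentration = 20 mg ÷ 250 mL = 0.08 mg/mL = 80000 ng/mL
Rate = 102000 ng/hr ÷ 80000 ng/mL = 1.275 mL/hr
Volume infused = 1.275 mL/hr × 18.7 hr = 23.8425 mL
Volume remaining = 250 − 23.8425 = 226.1575 mL
Drug remaining = 226.1575 mL × 80000 ng/mL = 18092600 ng = 18.0926 mg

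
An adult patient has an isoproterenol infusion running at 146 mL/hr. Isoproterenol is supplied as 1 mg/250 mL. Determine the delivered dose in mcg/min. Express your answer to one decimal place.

9.7 mcg/min

Concentration = 1 mg ÷ 250 mL = 0.004 mg/mL = 4 mcg/mL
Drug rate = 146 mL/hr × 4 mcg/mL = 584 mcg/hr
584 mcg/hr ÷ 60 min/hr = 9.733333 mcg/min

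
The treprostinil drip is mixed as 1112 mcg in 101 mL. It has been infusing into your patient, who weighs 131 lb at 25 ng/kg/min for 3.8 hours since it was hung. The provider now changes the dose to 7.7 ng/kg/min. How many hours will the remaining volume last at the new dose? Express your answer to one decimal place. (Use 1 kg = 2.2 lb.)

Initial rate:
Weight = 131 lb ÷ 2.2 lb/kg = 59.54545 kg
Dose = 25 ng/kg/min × 59.54545 kg = 1488.636 ng/min
1488.636 ng/min × 60 min/hr = 89318.18 ng/hr
Concentration = 1112 mcg ÷ 101 mL = 11.0099 mcg/mL = 11009.9 ng/mL
Rate = 89318.18 ng/hr ÷ 11009.9 ng/mL = 8.112533 mL/hr
Volume infused so far = 8.112533 mL/hr × 3.8 hr = 30.82762 mL
Volume remaining = 101 − 30.82762 = 70.17238 mL
New rate:
Dose = 7.7 ng/kg/min × 59.54545 kg = 458.5 ng/min
458.5 ng/min × 60 min/hr = 27510 ng/hr
Rate = 27510 ng/hr ÷ 11009.9 ng/mL = 2.49866 mL/hr
Time remaining = 70.17238 mL ÷ 2.49866 mL/hr = 28.084 hr

28.1 hours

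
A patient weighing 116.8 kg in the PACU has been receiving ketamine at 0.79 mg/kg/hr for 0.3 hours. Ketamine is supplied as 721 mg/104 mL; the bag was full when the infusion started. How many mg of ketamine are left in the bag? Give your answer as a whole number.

Dose = 0.79 mg/kg/hr × 116.8 kg = 92.272 mg/hr
Concentration = 721 mg ÷ 104 mL = 6.932692 mg/mL
Rate = 92.272 mg/hr ÷ 6.932692 mg/mL = 13.30969 mL/hr
Volume infused = 13.30969 mL/hr × 0.3 hr = 3.992908 mL
Volume remaining = 104 − 3.992908 = 100.0071 mL
Drug remaining = 100.0071 mL × 6.932692 mg/mL = 693.3184 mg

693 mg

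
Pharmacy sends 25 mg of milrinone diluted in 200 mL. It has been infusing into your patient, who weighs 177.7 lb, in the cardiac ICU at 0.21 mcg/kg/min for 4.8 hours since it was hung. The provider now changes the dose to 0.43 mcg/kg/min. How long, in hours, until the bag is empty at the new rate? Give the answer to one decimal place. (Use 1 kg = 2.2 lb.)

9.7 hours

Initial rate:
Weight = 177.7 lb ÷ 2.2 lb/kg = 80.77273 kg
Dose = 0.21 mcg/kg/min × 80.77273 kg = 16.96227 mcg/min
16.96227 mcg/min × 60 min/hr = 1017.736 mcg/hr
Concentration = 25 mg ÷ 200 mL = 0.125 mg/mL = 125 mcg/mL
Rate = 1017.736 mcg/hr ÷ 125 mcg/mL = 8.141891 mL/hr
Volume infused so far = 8.141891 mL/hr × 4.8 hr = 39.08108 mL
Volume remaining = 200 − 39.08108 = 160.9189 mL
New rate:
Dose = 0.43 mcg/kg/min × 80.77273 kg = 34.73227 mcg/min
34.73227 mcg/min × 60 min/hr = 2083.936 mcg/hr
Rate = 2083.936 mcg/hr ÷ 125 mcg/mL = 16.67149 mL/hr
Time remaining = 160.9189 mL ÷ 16.67149 mL/hr = 9.652342 hr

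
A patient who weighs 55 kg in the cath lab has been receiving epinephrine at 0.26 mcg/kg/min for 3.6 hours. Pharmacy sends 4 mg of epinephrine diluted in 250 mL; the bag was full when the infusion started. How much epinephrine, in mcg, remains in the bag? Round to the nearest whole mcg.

911 mcg

Dose = 0.26 mcg/kg/min × 55 kg = 14.3 mcg/min
14.3 mcg/min × 60 min/hr = 858 mcg/hr
Concentration = 4 mg ÷ 250 mL = 0.016 mg/mL = 16 mcg/mL
Rate = 858 mcg/hr ÷ 16 mcg/mL = 53.625 mL/hr
Volume infused = 53.625 mL/hr × 3.6 hr = 193.05 mL
Volume remaining = 250 − 193.05 = 56.95 mL
Drug remaining = 56.95 mL × 16 mcg/mL = 911.2 mcg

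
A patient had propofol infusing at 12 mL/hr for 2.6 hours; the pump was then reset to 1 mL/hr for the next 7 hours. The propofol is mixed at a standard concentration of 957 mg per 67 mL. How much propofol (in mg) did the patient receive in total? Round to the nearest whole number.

546 mg

Concentration = 957 mg ÷ 67 mL = 14.28358 mg/mL
Stage 1: 12 mL/hr × 2.6 hr = 31.2 mL → 31.2 mL × 14.28358 mg/mL = 445.6478 mg
Stage 2: 1 mL/hr × 7 hr = 7 mL → 7 mL × 14.28358 mg/mL = 99.98507 mg
Total = 445.6478 + 99.98507 = 545.6328 mg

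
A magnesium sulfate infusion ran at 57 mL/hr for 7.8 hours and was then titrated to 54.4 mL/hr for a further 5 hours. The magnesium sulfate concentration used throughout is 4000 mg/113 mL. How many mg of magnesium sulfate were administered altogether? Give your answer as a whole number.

25366 mg

Concentration = 4000 mg ÷ 113 mL = 35.39823 mg/mL
Stage 1: 57 mL/hr × 7.8 hr = 444.6 mL → 444.6 mL × 35.39823 mg/mL = 15738.05 mg
Stage 2: 54.4 mL/hr × 5 hr = 272 mL → 272 mL × 35.39823 mg/mL = 9628.319 mg
Total = 15738.05 + 9628.319 = 25366.37 mg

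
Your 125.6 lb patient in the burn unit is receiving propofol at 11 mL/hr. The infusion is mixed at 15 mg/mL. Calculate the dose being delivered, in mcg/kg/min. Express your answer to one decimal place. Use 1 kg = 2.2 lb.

48.2 mcg/kg/min

Weight = 125.6 lb ÷ 2.2 lb/kg = 57.09091 kg
Concentration = 15 mg/mL = 15000 mcg/mL
Drug rate = 11 mL/hr × 15000 mcg/mL = 165000 mcg/hr
165000 mcg/hr ÷ 60 min/hr = 2750 mcg/min
2750 mcg/min ÷ 57.09091 kg = 48.16879 mcg/kg/min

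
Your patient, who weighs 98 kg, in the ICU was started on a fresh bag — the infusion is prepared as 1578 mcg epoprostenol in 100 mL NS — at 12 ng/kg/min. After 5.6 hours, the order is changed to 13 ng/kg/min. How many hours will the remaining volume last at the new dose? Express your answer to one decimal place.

Initial rate:
Dose = 12 ng/kg/min × 98 kg = 1176 ng/min
1176 ng/min × 60 min/hr = 70560 ng/hr
Concentration = 1578 mcg ÷ 100 mL = 15.78 mcg/mL = 15780 ng/mL
Rate = 70560 ng/hr ÷ 15780 ng/mL = 4.471483 mL/hr
Volume infused so far = 4.471483 mL/hr × 5.6 hr = 25.0403 mL
Volume remaining = 100 − 25.0403 = 74.9597 mL
New rate:
Dose = 13 ng/kg/min × 98 kg = 1274 ng/min
1274 ng/min × 60 min/hr = 76440 ng/hr
Rate = 76440 ng/hr ÷ 15780 ng/mL = 4.844106 mL/hr
Time remaining = 74.9597 mL ÷ 4.844106 mL/hr = 15.47441 hr

15.5 hours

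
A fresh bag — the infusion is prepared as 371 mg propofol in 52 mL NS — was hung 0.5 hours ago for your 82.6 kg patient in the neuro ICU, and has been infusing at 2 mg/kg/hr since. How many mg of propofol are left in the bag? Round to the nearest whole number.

288 mg

Dose = 2 mg/kg/hr × 82.6 kg = 165.2 mg/hr
Concentration = 371 mg ÷ 52 mL = 7.134615 mg/mL
Rate = 165.2 mg/hr ÷ 7.134615 mg/mL = 23.15472 mL/hr
Volume infused = 23.15472 mL/hr × 0.5 hr = 11.57736 mL
Volume remaining = 52 − 11.57736 = 40.42264 mL
Drug remaining = 40.42264 mL × 7.134615 mg/mL = 288.4 mg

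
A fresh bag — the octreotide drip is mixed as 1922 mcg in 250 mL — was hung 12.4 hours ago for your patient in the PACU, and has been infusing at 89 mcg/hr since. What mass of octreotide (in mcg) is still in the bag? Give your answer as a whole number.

818 mcg

Concentration = 1922 mcg ÷ 250 mL = 7.688 mcg/mL
Rate = 89 mcg/hr ÷ 7.688 mcg/mL = 11.57648 mL/hr
Volume infused = 11.57648 mL/hr × 12.4 hr = 143.5484 mL
Volume remaining = 250 − 143.5484 = 106.4516 mL
Drug remaining = 106.4516 mL × 7.688 mcg/mL = 818.4 mcg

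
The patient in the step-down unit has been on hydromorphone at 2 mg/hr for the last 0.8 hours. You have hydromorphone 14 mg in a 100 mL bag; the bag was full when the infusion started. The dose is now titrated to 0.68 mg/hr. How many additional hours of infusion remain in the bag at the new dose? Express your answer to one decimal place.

18.2 hours

Initial rate:
Concentration = 14 mg ÷ 100 mL = 0.14 mg/mL
Rate = 2 mg/hr ÷ 0.14 mg/mL = 14.28571 mL/hr
Volume infused so far = 14.28571 mL/hr × 0.8 hr = 11.42857 mL
Volume remaining = 100 − 11.42857 = 88.57143 mL
New rate:
Rate = 0.68 mg/hr ÷ 0.14 mg/mL = 4.857143 mL/hr
Time remaining = 88.57143 mL ÷ 4.857143 mL/hr = 18.23529 hr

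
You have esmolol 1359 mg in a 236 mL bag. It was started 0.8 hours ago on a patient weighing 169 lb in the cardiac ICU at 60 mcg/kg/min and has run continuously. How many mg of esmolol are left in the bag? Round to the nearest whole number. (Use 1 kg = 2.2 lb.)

1138 mg

Weight = 169 lb ÷ 2.2 lb/kg = 76.81818 kg
Dose = 60 mcg/kg/min × 76.81818 kg = 4609.091 mcg/min
4609.091 mcg/min × 60 min/hr = 276545.5 mcg/hr
Concentration = 1359 mg ÷ 236 mL = 5.758475 mg/mL = 5758.475 mcg/mL
Rate = 276545.5 mcg/hr ÷ 5758.475 mcg/mL = 48.02408 mL/hr
Volume infused = 48.02408 mL/hr × 0.8 hr = 38.41927 mL
Volume remaining = 236 − 38.41927 = 197.5807 mL
Drug remaining = 197.5807 mL × 5758.475 mcg/mL = 1137764 mcg = 1137.764 mg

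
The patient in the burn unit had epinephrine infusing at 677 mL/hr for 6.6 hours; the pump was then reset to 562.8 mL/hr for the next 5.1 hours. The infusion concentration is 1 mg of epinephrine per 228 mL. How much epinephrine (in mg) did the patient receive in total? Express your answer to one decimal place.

32.2 mg

Concentration = 1 mg ÷ 228 mL = 0.004385965 mg/mL
Stage 1: 677 mL/hr × 6.6 hr = 4468.2 mL → 4468.2 mL × 0.004385965 mg/mL = 19.59737 mg
Stage 2: 562.8 mL/hr × 5.1 hr = 2870.28 mL → 2870.28 mL × 0.004385965 mg/mL = 12.58895 mg
Total = 19.59737 + 12.58895 = 32.18632 mg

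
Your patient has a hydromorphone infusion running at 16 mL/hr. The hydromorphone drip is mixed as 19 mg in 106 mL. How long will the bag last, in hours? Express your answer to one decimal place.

Duration = 106 mL ÷ 16 mL/hr = 6.625 hr

6.6 hours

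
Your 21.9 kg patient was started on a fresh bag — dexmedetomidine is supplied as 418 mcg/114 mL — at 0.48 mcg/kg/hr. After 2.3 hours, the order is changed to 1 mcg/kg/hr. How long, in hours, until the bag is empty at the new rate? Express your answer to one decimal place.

Initial rate:
Dose = 0.48 mcg/kg/hr × 21.9 kg = 10.512 mcg/hr
Concentration = 418 mcg ÷ 114 mL = 3.666667 mcg/mL
Rate = 10.512 mcg/hr ÷ 3.666667 mcg/mL = 2.866909 mL/hr
Volume infused so far = 2.866909 mL/hr × 2.3 hr = 6.593891 mL
Volume remaining = 114 − 6.593891 = 107.4061 mL
New rate:
Dose = 1 mcg/kg/hr × 21.9 kg = 21.9 mcg/hr
Rate = 21.9 mcg/hr ÷ 3.666667 mcg/mL = 5.972727 mL/hr
Time remaining = 107.4061 mL ÷ 5.972727 mL/hr = 17.98276 hr

18.0 hours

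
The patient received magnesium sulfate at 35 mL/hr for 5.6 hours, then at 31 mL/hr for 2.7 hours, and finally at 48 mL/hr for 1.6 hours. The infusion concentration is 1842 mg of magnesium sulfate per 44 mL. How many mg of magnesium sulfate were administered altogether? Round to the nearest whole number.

14924 mg

Concentration = 1842 mg ÷ 44 mL = 41.86364 mg/mL
Stage 1: 35 mL/hr × 5.6 hr = 196 mL → 196 mL × 41.86364 mg/mL = 8205.273 mg
Stage 2: 31 mL/hr × 2.7 hr = 83.7 mL → 83.7 mL × 41.86364 mg/mL = 3503.986 mg
Stage 3: 48 mL/hr × 1.6 hr = 76.8 mL → 76.8 mL × 41.86364 mg/mL = 3215.127 mg
Total = 8205.273 + 3503.986 + 3215.127 = 14924.39 mg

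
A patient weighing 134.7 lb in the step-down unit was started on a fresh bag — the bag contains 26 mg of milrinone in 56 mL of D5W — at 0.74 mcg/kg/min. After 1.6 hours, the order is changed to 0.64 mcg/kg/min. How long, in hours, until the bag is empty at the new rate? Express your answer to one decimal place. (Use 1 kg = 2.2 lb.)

Initial rate:
Weight = 134.7 lb ÷ 2.2 lb/kg = 61.22727 kg
Dose = 0.74 mcg/kg/min × 61.22727 kg = 45.30818 mcg/min
45.30818 mcg/min × 60 min/hr = 2718.491 mcg/hr
Concentration = 26 mg ÷ 56 mL = 0.4642857 mg/mL = 464.2857 mcg/mL
Rate = 2718.491 mcg/hr ÷ 464.2857 mcg/mL = 5.855211 mL/hr
Volume infused so far = 5.855211 mL/hr × 1.6 hr = 9.368338 mL
Volume remaining = 56 − 9.368338 = 46.63166 mL
New rate:
Dose = 0.64 mcg/kg/min × 61.22727 kg = 39.18545 mcg/min
39.18545 mcg/min × 60 min/hr = 2351.127 mcg/hr
Rate = 2351.127 mcg/hr ÷ 464.2857 mcg/mL = 5.063966 mL/hr
Time remaining = 46.63166 mL ÷ 5.063966 mL/hr = 9.208525 hr

9.2 hours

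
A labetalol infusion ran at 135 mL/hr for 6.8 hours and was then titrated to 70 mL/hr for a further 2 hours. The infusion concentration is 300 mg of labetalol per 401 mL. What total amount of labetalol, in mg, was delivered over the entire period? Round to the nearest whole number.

Concentration = 300 mg ÷ 401 mL = 0.7481297 mg/mL
Stage 1: 135 mL/hr × 6.8 hr = 918 mL → 918 mL × 0.7481297 mg/mL = 686.783 mg
Stage 2: 70 mL/hr × 2 hr = 140 mL → 140 mL × 0.7481297 mg/mL = 104.7382 mg
Total = 686.783 + 104.7382 = 791.5212 mg

792 mg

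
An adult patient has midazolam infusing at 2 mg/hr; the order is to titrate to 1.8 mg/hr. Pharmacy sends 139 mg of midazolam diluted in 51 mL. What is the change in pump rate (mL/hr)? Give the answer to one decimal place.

At the current dose:
Concentration = 139 mg ÷ 51 mL = 2.72549 mg/mL
Rate = 2 mg/hr ÷ 2.72549 mg/mL = 0.7338129 mL/hr
At the new dose:
Rate = 1.8 mg/hr ÷ 2.72549 mg/mL = 0.6604317 mL/hr
Change = 0.6604317 − 0.7338129 = -0.07338129 mL/hr → 0.07338129 mL/hr decrease

0.1 mL/hr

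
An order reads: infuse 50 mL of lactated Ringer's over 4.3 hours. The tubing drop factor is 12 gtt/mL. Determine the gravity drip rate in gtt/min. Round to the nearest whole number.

2 gtt/min

50 mL ÷ (4.3 hr × 60 = 258 min) = 0.1937984 mL/min
0.1937984 mL/min × 12 gtt/mL = 2.325581 gtt/min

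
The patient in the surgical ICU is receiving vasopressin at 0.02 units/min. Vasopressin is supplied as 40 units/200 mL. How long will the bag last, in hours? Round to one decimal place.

33.3 hours

0.02 units/min × 60 min/hr = 1.2 units/hr
Concentration = 40 units ÷ 200 mL = 0.2 units/mL
Rate = 1.2 units/hr ÷ 0.2 units/mL = 6 mL/hr
Duration = 200 mL ÷ 6 mL/hr = 33.33333 hr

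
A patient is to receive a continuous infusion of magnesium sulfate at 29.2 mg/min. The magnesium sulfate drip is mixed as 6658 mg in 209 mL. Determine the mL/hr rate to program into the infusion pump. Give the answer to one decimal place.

29.2 mg/min × 60 min/hr = 1752 mg/hr
Concentration = 6658 mg ÷ 209 mL = 31.85646 mg/mL
Rate = 1752 mg/hr ÷ 31.85646 mg/mL = 54.9967 mL/hr

55.0 mL/hr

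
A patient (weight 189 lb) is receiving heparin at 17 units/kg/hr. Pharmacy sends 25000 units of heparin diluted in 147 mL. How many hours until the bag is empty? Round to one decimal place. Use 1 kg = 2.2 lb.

Weight = 189 lb ÷ 2.2 lb/kg = 85.90909 kg
Dose = 17 units/kg/hr × 85.90909 kg = 1460.455 units/hr
Concentration = 25000 units ÷ 147 mL = 170.068 units/mL
Rate = 1460.455 units/hr ÷ 170.068 units/mL = 8.587473 mL/hr
Duration = 147 mL ÷ 8.587473 mL/hr = 17.11796 hr

17.1 hours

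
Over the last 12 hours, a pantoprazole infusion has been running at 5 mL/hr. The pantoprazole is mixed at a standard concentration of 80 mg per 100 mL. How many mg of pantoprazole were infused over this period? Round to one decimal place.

48.0 mg

Concentration = 80 mg ÷ 100 mL = 0.8 mg/mL
Drug rate = 5 mL/hr × 0.8 mg/mL = 4 mg/hr
Total = 4 mg/hr × 12 hr = 48 mg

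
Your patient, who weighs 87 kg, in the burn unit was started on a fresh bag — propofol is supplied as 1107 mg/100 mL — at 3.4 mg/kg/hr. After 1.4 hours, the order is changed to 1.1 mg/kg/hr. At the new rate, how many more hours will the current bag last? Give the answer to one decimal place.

7.2 hours

Initial rate:
Dose = 3.4 mg/kg/hr × 87 kg = 295.8 mg/hr
Concentration = 1107 mg ÷ 100 mL = 11.07 mg/mL
Rate = 295.8 mg/hr ÷ 11.07 mg/mL = 26.72087 mL/hr
Volume infused so far = 26.72087 mL/hr × 1.4 hr = 37.40921 mL
Volume remaining = 100 − 37.40921 = 62.59079 mL
New rate:
Dose = 1.1 mg/kg/hr × 87 kg = 95.7 mg/hr
Rate = 95.7 mg/hr ÷ 11.07 mg/mL = 8.644986 mL/hr
Time remaining = 62.59079 mL ÷ 8.644986 mL/hr = 7.240125 hr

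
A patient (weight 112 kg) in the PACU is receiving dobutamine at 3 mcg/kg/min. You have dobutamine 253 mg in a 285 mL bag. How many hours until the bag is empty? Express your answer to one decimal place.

12.5 hours

Dose = 3 mcg/kg/min × 112 kg = 336 mcg/min
336 mcg/min × 60 min/hr = 20160 mcg/hr
Concentration = 253 mg ÷ 285 mL = 0.8877193 mg/mL = 887.7193 mcg/mL
Rate = 20160 mcg/hr ÷ 887.7193 mcg/mL = 22.70988 mL/hr
Duration = 285 mL ÷ 22.70988 mL/hr = 12.5496 hr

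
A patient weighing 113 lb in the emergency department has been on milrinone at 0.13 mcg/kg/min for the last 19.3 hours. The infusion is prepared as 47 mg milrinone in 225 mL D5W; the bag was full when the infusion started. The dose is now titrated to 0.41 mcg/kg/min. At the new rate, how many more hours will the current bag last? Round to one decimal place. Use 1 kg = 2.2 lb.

Initial rate:
Weight = 113 lb ÷ 2.2 lb/kg = 51.36364 kg
Dose = 0.13 mcg/kg/min × 51.36364 kg = 6.677273 mcg/min
6.677273 mcg/min × 60 min/hr = 400.6364 mcg/hr
Concentration = 47 mg ÷ 225 mL = 0.2088889 mg/mL = 208.8889 mcg/mL
Rate = 400.6364 mcg/hr ÷ 208.8889 mcg/mL = 1.91794 mL/hr
Volume infused so far = 1.91794 mL/hr × 19.3 hr = 37.01624 mL
Volume remaining = 225 − 37.01624 = 187.9838 mL
New rate:
Dose = 0.41 mcg/kg/min × 51.36364 kg = 21.05909 mcg/min
21.05909 mcg/min × 60 min/hr = 1263.545 mcg/hr
Rate = 1263.545 mcg/hr ÷ 208.8889 mcg/mL = 6.048888 mL/hr
Time remaining = 187.9838 mL ÷ 6.048888 mL/hr = 31.07741 hr

31.1 hours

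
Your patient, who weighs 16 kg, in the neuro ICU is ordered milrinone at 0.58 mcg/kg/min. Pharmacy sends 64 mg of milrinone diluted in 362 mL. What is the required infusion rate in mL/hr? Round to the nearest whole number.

Dose = 0.58 mcg/kg/min × 16 kg = 9.28 mcg/min
9.28 mcg/min × 60 min/hr = 556.8 mcg/hr
Concentration = 64 mg ÷ 362 mL = 0.1767956 mg/mL = 176.7956 mcg/mL
Rate = 556.8 mcg/hr ÷ 176.7956 mcg/mL = 3.1494 mL/hr

3 mL/hr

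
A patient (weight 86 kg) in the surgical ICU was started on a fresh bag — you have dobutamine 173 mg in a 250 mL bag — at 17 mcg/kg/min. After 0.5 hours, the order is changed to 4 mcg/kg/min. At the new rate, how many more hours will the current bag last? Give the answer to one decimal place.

6.3 hours

Initial rate:
Dose = 17 mcg/kg/min × 86 kg = 1462 mcg/min
1462 mcg/min × 60 min/hr = 87720 mcg/hr
Concentration = 173 mg ÷ 250 mL = 0.692 mg/mL = 692 mcg/mL
Rate = 87720 mcg/hr ÷ 692 mcg/mL = 126.763 mL/hr
Volume infused so far = 126.763 mL/hr × 0.5 hr = 63.3815 mL
Volume remaining = 250 − 63.3815 = 186.6185 mL
New rate:
Dose = 4 mcg/kg/min × 86 kg = 344 mcg/min
344 mcg/min × 60 min/hr = 20640 mcg/hr
Rate = 20640 mcg/hr ÷ 692 mcg/mL = 29.82659 mL/hr
Time remaining = 186.6185 mL ÷ 29.82659 mL/hr = 6.256783 hr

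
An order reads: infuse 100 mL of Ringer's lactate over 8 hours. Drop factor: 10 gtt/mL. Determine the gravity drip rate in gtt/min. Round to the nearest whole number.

100 mL ÷ (8 hr × 60 = 480 min) = 0.2083333 mL/min
0.2083333 mL/min × 10 gtt/mL = 2.083333 gtt/min

2 gtt/min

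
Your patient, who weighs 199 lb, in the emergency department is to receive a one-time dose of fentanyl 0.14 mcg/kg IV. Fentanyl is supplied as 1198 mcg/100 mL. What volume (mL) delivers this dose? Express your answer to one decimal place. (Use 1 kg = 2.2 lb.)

1.1 mL

Weight = 199 lb ÷ 2.2 lb/kg = 90.45455 kg
Dose = 0.14 mcg/kg × 90.45455 kg = 12.66364 mcg
Concentration = 1198 mcg ÷ 100 mL = 11.98 mcg/mL
Volume = 12.66364 mcg ÷ 11.98 mcg/mL = 1.057065 mL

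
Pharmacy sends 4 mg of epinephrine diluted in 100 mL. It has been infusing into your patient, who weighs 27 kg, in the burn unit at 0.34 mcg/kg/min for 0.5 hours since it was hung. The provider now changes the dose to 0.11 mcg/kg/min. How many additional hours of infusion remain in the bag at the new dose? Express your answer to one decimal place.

Initial rate:
Dose = 0.34 mcg/kg/min × 27 kg = 9.18 mcg/min
9.18 mcg/min × 60 min/hr = 550.8 mcg/hr
Concentration = 4 mg ÷ 100 mL = 0.04 mg/mL = 40 mcg/mL
Rate = 550.8 mcg/hr ÷ 40 mcg/mL = 13.77 mL/hr
Volume infused so far = 13.77 mL/hr × 0.5 hr = 6.885 mL
Volume remaining = 100 − 6.885 = 93.115 mL
New rate:
Dose = 0.11 mcg/kg/min × 27 kg = 2.97 mcg/min
2.97 mcg/min × 60 min/hr = 178.2 mcg/hr
Rate = 178.2 mcg/hr ÷ 40 mcg/mL = 4.455 mL/hr
Time remaining = 93.115 mL ÷ 4.455 mL/hr = 20.90123 hr

20.9 hours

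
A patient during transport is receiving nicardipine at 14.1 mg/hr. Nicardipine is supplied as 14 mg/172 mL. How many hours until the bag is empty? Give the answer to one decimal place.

Concentration = 14 mg ÷ 172 mL = 0.08139535 mg/mL
Rate = 14.1 mg/hr ÷ 0.08139535 mg/mL = 173.2286 mL/hr
Duration = 172 mL ÷ 173.2286 mL/hr = 0.9929078 hr

1.0 hours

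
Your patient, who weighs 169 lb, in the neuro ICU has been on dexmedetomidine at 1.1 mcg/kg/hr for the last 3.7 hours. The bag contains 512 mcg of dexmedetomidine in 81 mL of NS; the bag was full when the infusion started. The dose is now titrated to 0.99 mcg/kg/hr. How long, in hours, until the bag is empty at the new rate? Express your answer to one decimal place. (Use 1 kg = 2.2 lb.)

Initial rate:
Weight = 169 lb ÷ 2.2 lb/kg = 76.81818 kg
Dose = 1.1 mcg/kg/hr × 76.81818 kg = 84.5 mcg/hr
Concentration = 512 mcg ÷ 81 mL = 6.320988 mcg/mL
Rate = 84.5 mcg/hr ÷ 6.320988 mcg/mL = 13.36816 mL/hr
Volume infused so far = 13.36816 mL/hr × 3.7 hr = 49.46221 mL
Volume remaining = 81 − 49.46221 = 31.53779 mL
New rate:
Dose = 0.99 mcg/kg/hr × 76.81818 kg = 76.05 mcg/hr
Rate = 76.05 mcg/hr ÷ 6.320988 mcg/mL = 12.03135 mL/hr
Time remaining = 31.53779 mL ÷ 12.03135 mL/hr = 2.621302 hr

2.6 hours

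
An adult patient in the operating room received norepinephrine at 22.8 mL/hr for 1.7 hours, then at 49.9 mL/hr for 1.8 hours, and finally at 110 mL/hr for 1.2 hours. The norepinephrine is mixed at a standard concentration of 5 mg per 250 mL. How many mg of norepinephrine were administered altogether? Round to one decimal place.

5.2 mg

Concentration = 5 mg ÷ 250 mL = 0.02 mg/mL
Stage 1: 22.8 mL/hr × 1.7 hr = 38.76 mL → 38.76 mL × 0.02 mg/mL = 0.7752 mg
Stage 2: 49.9 mL/hr × 1.8 hr = 89.82 mL → 89.82 mL × 0.02 mg/mL = 1.7964 mg
Stage 3: 110 mL/hr × 1.2 hr = 132 mL → 132 mL × 0.02 mg/mL = 2.64 mg
Total = 0.7752 + 1.7964 + 2.64 = 5.2116 mg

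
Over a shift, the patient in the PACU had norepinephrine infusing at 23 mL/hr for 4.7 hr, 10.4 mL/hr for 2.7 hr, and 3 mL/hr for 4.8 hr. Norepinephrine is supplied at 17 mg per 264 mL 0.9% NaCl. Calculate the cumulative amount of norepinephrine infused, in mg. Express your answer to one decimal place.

Concentration = 17 mg ÷ 264 mL = 0.06439394 mg/mL
Stage 1: 23 mL/hr × 4.7 hr = 108.1 mL → 108.1 mL × 0.06439394 mg/mL = 6.960985 mg
Stage 2: 10.4 mL/hr × 2.7 hr = 28.08 mL → 28.08 mL × 0.06439394 mg/mL = 1.808182 mg
Stage 3: 3 mL/hr × 4.8 hr = 14.4 mL → 14.4 mL × 0.06439394 mg/mL = 0.9272727 mg
Total = 6.960985 + 1.808182 + 0.9272727 = 9.696439 mg

9.7 mg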